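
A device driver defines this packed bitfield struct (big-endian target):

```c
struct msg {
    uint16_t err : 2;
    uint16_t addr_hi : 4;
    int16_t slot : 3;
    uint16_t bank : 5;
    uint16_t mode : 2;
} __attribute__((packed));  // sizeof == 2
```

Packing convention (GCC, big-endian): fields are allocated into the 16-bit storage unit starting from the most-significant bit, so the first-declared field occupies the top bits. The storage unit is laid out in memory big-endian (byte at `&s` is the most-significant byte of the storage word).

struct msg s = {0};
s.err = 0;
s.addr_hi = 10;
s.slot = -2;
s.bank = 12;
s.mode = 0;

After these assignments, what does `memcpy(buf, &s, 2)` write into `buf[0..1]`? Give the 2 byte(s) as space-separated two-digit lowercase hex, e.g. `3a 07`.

[14+:2] err=0 & 0x3 = 0x0; word=0x0000
[10+:4] addr_hi=10 & 0xf = 0xa; word=0x2800
[7+:3] slot=-2 & 0x7 = 0x6; word=0x2b00
[2+:5] bank=12 & 0x1f = 0xc; word=0x2b30
[0+:2] mode=0 & 0x3 = 0x0; word=0x2b30
word = 0x2b30 → big-endian bytes:
  [0]=0x2b  [1]=0x30

2b 30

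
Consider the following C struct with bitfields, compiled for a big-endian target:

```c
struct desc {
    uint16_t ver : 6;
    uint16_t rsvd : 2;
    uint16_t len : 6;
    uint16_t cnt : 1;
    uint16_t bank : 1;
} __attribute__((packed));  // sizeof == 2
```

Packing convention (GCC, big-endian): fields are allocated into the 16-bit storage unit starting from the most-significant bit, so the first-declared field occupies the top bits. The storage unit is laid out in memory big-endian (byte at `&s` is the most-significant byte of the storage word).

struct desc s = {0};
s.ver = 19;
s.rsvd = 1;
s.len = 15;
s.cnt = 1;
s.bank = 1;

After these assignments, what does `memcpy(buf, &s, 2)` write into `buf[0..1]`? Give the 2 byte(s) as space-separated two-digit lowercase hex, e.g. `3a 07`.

ver:6 = 19 → 0x13 << 10 → word 0x4c00
rsvd:2 = 1 → 0x1 << 8 → word 0x4d00
len:6 = 15 → 0xf << 2 → word 0x4d3c
cnt:1 = 1 → 0x1 << 1 → word 0x4d3e
bank:1 = 1 → 0x1 << 0 → word 0x4d3f
word = 0x4d3f → big-endian bytes:
  [0]=0x4d  [1]=0x3f

4d 3f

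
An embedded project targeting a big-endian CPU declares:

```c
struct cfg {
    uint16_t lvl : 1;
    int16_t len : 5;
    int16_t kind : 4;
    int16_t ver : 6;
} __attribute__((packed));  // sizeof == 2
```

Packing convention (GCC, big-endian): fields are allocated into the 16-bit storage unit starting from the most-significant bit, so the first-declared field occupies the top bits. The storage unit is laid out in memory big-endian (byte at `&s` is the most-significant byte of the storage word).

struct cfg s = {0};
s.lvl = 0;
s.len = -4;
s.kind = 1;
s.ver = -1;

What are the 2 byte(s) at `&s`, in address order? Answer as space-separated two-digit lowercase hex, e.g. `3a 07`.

[15+:1] lvl=0 & 0x1 = 0x0; word=0x0000
[10+:5] len=-4 & 0x1f = 0x1c; word=0x7000
[6+:4] kind=1 & 0xf = 0x1; word=0x7040
[0+:6] ver=-1 & 0x3f = 0x3f; word=0x707f
word = 0x707f → big-endian bytes:
  [0]=0x70  [1]=0x7f

70 7f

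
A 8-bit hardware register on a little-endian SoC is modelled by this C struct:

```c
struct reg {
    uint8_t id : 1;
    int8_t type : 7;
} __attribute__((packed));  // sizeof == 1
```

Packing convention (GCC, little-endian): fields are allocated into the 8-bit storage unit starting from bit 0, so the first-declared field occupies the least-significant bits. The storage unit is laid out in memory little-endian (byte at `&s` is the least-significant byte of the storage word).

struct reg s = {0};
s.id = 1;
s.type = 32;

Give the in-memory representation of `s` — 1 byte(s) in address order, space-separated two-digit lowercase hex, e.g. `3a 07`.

id (1b) val=1 bits=0x1 at bit 0: 0x01
type (7b) val=32 bits=0x20 at bit 1: 0x41
word = 0x41 → little-endian bytes:
  [0]=0x41

41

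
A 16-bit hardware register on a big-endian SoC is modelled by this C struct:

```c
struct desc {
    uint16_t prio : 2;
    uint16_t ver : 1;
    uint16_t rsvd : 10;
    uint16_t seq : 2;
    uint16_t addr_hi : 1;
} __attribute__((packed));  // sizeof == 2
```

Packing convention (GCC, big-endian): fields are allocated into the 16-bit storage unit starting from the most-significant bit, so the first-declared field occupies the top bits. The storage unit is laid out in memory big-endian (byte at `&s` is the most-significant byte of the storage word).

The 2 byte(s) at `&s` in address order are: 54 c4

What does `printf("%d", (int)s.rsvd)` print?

[0]=0x54 [1]=0xc4 (big-endian) → word 0x54c4
prio [14+:2] = (word>>14) & 0x3 = 1
ver [13+:1] = (word>>13) & 0x1 = 0
rsvd [3+:10] = (word>>3) & 0x3ff = 664  ←
seq [1+:2] = (word>>1) & 0x3 = 2
addr_hi [0+:1] = (word>>0) & 0x1 = 0

664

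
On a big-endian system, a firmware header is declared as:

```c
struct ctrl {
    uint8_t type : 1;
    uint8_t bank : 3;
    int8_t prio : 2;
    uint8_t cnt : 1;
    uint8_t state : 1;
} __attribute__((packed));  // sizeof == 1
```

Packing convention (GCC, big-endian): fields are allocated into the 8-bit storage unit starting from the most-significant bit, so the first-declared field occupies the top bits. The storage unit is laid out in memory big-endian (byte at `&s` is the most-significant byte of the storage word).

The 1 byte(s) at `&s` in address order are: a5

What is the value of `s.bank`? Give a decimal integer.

2

[0]=0xa5 (big-endian) → word 0xa5
type [7+:1] = (word>>7) & 0x1 = 1
bank [4+:3] = (word>>4) & 0x7 = 2  ←
prio [2+:2] = (word>>2) & 0x3 = 1
cnt [1+:1] = (word>>1) & 0x1 = 0
state [0+:1] = (word>>0) & 0x1 = 1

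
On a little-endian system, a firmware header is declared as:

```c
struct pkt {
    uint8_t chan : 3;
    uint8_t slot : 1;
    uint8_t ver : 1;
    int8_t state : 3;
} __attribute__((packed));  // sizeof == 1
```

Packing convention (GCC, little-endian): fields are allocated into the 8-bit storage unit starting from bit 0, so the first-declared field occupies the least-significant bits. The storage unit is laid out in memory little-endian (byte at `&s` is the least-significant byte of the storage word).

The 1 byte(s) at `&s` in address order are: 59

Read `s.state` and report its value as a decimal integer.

[0]=0x59 (little-endian) → word 0x59
chan:3 @ bit 0 → (0x59>>0)&0x7 = 0x1
slot:1 @ bit 3 → (0x59>>3)&0x1 = 0x1
ver:1 @ bit 4 → (0x59>>4)&0x1 = 0x1
state:3 @ bit 5 → (0x59>>5)&0x7 = 0x2  ←
state signed 3b, MSB=0: value = 2

2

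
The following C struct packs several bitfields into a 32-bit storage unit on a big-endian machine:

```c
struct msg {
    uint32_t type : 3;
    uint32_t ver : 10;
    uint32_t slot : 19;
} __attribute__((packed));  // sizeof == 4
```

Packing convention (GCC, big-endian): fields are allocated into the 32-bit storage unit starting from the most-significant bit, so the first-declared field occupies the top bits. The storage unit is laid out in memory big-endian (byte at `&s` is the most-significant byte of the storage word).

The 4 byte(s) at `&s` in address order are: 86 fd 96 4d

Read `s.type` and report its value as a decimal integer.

4

[0]=0x86 [1]=0xfd [2]=0x96 [3]=0x4d (big-endian) → word 0x86fd964d
type:3 @ bit 29 → (0x86fd964d>>29)&0x7 = 0x4  ←
ver:10 @ bit 19 → (0x86fd964d>>19)&0x3ff = 0xdf
slot:19 @ bit 0 → (0x86fd964d>>0)&0x7ffff = 0x5964d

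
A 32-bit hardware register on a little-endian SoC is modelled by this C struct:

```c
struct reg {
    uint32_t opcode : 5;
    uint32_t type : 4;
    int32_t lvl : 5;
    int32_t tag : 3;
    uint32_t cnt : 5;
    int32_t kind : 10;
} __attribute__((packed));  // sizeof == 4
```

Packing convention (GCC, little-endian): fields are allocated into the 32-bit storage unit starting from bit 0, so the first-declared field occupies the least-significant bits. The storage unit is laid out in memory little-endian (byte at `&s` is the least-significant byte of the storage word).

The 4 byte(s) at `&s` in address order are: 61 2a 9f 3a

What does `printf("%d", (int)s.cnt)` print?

15

[0]=0x61 [1]=0x2a [2]=0x9f [3]=0x3a (little-endian) → word 0x3a9f2a61
opcode [0+:5] = (word>>0) & 0x1f = 1
type [5+:4] = (word>>5) & 0xf = 3
lvl [9+:5] = (word>>9) & 0x1f = 21
tag [14+:3] = (word>>14) & 0x7 = 4
cnt [17+:5] = (word>>17) & 0x1f = 15  ←
kind [22+:10] = (word>>22) & 0x3ff = 234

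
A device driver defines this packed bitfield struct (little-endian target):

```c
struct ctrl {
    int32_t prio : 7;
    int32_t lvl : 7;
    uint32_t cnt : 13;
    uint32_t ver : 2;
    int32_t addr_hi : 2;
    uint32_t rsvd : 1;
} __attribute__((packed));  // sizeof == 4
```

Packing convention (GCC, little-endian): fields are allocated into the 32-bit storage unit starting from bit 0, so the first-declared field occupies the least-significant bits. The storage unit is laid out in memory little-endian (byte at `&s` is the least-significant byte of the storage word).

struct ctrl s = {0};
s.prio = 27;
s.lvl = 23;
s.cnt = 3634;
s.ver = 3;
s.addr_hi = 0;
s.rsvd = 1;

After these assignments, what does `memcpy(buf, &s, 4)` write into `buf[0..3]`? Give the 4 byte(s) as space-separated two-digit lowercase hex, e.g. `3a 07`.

9b 8b 8c 9b

[0+:7] prio=27 & 0x7f = 0x1b; word=0x0000001b
[7+:7] lvl=23 & 0x7f = 0x17; word=0x00000b9b
[14+:13] cnt=3634 & 0x1fff = 0xe32; word=0x038c8b9b
[27+:2] ver=3 & 0x3 = 0x3; word=0x1b8c8b9b
[29+:2] addr_hi=0 & 0x3 = 0x0; word=0x1b8c8b9b
[31+:1] rsvd=1 & 0x1 = 0x1; word=0x9b8c8b9b
word = 0x9b8c8b9b → little-endian bytes:
  [0]=0x9b  [1]=0x8b  [2]=0x8c  [3]=0x9b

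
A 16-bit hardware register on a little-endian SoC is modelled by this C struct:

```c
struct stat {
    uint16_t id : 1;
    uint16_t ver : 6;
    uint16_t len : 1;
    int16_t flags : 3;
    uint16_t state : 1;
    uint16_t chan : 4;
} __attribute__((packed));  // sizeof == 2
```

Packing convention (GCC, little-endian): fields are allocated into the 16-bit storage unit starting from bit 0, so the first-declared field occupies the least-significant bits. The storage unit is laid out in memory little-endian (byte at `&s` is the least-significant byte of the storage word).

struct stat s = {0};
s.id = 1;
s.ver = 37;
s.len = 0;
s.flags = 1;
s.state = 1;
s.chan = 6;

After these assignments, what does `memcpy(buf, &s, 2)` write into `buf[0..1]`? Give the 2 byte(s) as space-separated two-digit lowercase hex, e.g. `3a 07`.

4b 69

id (1b) val=1 bits=0x1 at bit 0: 0x0001
ver (6b) val=37 bits=0x25 at bit 1: 0x004b
len (1b) val=0 bits=0x0 at bit 7: 0x004b
flags (3b) val=1 bits=0x1 at bit 8: 0x014b
state (1b) val=1 bits=0x1 at bit 11: 0x094b
chan (4b) val=6 bits=0x6 at bit 12: 0x694b
word = 0x694b → little-endian bytes:
  [0]=0x4b  [1]=0x69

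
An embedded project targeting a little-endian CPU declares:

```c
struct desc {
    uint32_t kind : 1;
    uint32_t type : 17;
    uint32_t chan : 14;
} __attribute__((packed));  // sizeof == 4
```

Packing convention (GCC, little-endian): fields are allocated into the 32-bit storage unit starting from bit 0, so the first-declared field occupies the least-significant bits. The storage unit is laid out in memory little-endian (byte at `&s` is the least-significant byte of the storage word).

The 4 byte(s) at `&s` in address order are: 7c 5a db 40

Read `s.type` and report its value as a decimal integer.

[0]=0x7c [1]=0x5a [2]=0xdb [3]=0x40 (little-endian) → word 0x40db5a7c
kind [0+:1] = (word>>0) & 0x1 = 0
type [1+:17] = (word>>1) & 0x1ffff = 109886  ←
chan [18+:14] = (word>>18) & 0x3fff = 4150

109886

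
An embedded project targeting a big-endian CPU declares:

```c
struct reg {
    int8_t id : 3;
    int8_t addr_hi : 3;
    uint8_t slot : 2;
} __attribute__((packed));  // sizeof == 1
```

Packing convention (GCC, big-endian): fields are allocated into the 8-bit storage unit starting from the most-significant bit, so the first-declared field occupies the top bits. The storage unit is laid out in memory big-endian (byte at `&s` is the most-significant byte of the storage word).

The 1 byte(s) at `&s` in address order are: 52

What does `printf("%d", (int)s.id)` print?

[0]=0x52 (big-endian) → word 0x52
id [5+:3] = (word>>5) & 0x7 = 2  ←
addr_hi [2+:3] = (word>>2) & 0x7 = 4
slot [0+:2] = (word>>0) & 0x3 = 2
id signed 3b, MSB=0: value = 2

2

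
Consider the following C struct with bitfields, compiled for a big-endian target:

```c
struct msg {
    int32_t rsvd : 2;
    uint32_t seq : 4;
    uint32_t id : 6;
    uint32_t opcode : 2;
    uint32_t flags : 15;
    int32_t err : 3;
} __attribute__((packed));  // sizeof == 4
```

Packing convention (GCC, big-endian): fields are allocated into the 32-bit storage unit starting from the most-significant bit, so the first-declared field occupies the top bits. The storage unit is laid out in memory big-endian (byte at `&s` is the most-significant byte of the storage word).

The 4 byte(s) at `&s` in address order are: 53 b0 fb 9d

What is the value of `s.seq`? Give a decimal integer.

4

[0]=0x53 [1]=0xb0 [2]=0xfb [3]=0x9d (big-endian) → word 0x53b0fb9d
rsvd [30+:2] = (word>>30) & 0x3 = 1
seq [26+:4] = (word>>26) & 0xf = 4  ←
id [20+:6] = (word>>20) & 0x3f = 59
opcode [18+:2] = (word>>18) & 0x3 = 0
flags [3+:15] = (word>>3) & 0x7fff = 8051
err [0+:3] = (word>>0) & 0x7 = 5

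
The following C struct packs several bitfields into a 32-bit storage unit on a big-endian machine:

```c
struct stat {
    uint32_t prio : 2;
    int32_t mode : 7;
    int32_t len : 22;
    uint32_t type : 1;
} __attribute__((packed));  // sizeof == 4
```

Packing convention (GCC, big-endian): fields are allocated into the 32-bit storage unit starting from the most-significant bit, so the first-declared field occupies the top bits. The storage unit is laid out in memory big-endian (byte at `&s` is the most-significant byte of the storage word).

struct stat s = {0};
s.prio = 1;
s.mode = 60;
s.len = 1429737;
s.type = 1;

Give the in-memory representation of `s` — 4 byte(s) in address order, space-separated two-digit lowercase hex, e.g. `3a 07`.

[30+:2] prio=1 & 0x3 = 0x1; word=0x40000000
[23+:7] mode=60 & 0x7f = 0x3c; word=0x5e000000
[1+:22] len=1429737 & 0x3fffff = 0x15d0e9; word=0x5e2ba1d2
[0+:1] type=1 & 0x1 = 0x1; word=0x5e2ba1d3
word = 0x5e2ba1d3 → big-endian bytes:
  [0]=0x5e  [1]=0x2b  [2]=0xa1  [3]=0xd3

5e 2b a1 d3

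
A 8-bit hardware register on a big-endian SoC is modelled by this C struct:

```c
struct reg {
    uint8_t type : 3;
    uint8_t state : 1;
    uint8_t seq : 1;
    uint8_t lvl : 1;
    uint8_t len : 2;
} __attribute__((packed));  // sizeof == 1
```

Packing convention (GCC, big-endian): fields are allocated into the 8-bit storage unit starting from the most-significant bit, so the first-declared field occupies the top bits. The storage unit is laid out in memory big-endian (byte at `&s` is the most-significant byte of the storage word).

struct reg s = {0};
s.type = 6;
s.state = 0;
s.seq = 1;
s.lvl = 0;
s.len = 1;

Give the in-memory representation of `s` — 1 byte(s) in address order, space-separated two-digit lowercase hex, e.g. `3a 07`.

type (3b) val=6 bits=0x6 at bit 5: 0xc0
state (1b) val=0 bits=0x0 at bit 4: 0xc0
seq (1b) val=1 bits=0x1 at bit 3: 0xc8
lvl (1b) val=0 bits=0x0 at bit 2: 0xc8
len (2b) val=1 bits=0x1 at bit 0: 0xc9
word = 0xc9 → big-endian bytes:
  [0]=0xc9

c9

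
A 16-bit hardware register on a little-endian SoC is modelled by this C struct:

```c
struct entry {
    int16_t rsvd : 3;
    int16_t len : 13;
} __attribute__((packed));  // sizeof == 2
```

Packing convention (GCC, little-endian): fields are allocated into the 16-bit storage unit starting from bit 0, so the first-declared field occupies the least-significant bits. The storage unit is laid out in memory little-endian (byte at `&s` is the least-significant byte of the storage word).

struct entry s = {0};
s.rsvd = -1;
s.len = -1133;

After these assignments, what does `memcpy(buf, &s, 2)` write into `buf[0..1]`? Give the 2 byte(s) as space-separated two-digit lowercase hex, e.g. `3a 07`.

rsvd (3b) val=-1 bits=0x7 at bit 0: 0x0007
len (13b) val=-1133 bits=0x1b93 at bit 3: 0xdc9f
word = 0xdc9f → little-endian bytes:
  [0]=0x9f  [1]=0xdc

9f dc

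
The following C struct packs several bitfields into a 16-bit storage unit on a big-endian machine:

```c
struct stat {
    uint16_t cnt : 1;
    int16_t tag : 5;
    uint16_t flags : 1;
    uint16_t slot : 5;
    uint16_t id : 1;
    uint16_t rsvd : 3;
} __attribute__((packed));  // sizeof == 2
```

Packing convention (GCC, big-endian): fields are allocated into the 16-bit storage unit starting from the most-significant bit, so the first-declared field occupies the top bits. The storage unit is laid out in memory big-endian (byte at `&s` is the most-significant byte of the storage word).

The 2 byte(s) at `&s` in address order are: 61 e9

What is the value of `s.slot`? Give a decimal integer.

30

[0]=0x61 [1]=0xe9 (big-endian) → word 0x61e9
cnt:1 @ bit 15 → (0x61e9>>15)&0x1 = 0x0
tag:5 @ bit 10 → (0x61e9>>10)&0x1f = 0x18
flags:1 @ bit 9 → (0x61e9>>9)&0x1 = 0x0
slot:5 @ bit 4 → (0x61e9>>4)&0x1f = 0x1e  ←
id:1 @ bit 3 → (0x61e9>>3)&0x1 = 0x1
rsvd:3 @ bit 0 → (0x61e9>>0)&0x7 = 0x1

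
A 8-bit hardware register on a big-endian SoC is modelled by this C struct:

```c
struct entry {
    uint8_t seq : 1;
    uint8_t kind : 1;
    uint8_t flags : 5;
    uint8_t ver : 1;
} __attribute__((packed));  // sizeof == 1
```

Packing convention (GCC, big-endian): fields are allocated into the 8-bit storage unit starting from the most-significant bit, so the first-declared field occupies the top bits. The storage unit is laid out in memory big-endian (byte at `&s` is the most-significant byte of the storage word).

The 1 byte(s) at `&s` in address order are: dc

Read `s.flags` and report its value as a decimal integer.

14

[0]=0xdc (big-endian) → word 0xdc
seq [7+:1] = (word>>7) & 0x1 = 1
kind [6+:1] = (word>>6) & 0x1 = 1
flags [1+:5] = (word>>1) & 0x1f = 14  ←
ver [0+:1] = (word>>0) & 0x1 = 0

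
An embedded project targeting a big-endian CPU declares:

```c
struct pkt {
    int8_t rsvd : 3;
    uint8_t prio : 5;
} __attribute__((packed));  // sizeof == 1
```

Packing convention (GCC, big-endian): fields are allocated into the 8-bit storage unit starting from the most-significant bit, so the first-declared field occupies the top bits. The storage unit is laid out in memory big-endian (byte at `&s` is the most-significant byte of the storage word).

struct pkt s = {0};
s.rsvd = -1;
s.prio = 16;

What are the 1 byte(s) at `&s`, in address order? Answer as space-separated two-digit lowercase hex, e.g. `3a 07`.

f0

[5+:3] rsvd=-1 & 0x7 = 0x7; word=0xe0
[0+:5] prio=16 & 0x1f = 0x10; word=0xf0
word = 0xf0 → big-endian bytes:
  [0]=0xf0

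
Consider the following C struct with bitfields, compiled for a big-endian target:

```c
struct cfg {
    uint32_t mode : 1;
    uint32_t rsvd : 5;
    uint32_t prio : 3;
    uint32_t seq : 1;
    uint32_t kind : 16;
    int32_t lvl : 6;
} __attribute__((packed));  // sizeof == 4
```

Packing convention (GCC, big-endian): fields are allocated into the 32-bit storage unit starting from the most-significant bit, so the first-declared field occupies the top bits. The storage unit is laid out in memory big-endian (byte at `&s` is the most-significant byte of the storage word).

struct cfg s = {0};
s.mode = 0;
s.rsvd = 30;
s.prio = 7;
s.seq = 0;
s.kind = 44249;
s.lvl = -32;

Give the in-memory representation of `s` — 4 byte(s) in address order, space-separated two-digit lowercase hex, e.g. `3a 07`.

7b ab 36 60

mode (1b) val=0 bits=0x0 at bit 31: 0x00000000
rsvd (5b) val=30 bits=0x1e at bit 26: 0x78000000
prio (3b) val=7 bits=0x7 at bit 23: 0x7b800000
seq (1b) val=0 bits=0x0 at bit 22: 0x7b800000
kind (16b) val=44249 bits=0xacd9 at bit 6: 0x7bab3640
lvl (6b) val=-32 bits=0x20 at bit 0: 0x7bab3660
word = 0x7bab3660 → big-endian bytes:
  [0]=0x7b  [1]=0xab  [2]=0x36  [3]=0x60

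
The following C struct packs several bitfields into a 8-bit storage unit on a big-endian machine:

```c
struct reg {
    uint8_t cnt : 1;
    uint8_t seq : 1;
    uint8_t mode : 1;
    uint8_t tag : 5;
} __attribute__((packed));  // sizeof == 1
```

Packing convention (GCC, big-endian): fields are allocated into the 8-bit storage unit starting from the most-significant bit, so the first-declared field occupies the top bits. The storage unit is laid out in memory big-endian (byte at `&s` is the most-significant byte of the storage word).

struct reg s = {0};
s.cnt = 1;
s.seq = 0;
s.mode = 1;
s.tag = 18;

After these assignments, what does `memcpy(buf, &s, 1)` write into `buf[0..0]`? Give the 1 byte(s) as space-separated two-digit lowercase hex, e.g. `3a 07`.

cnt:1 = 1 → 0x1 << 7 → word 0x80
seq:1 = 0 → 0x0 << 6 → word 0x80
mode:1 = 1 → 0x1 << 5 → word 0xa0
tag:5 = 18 → 0x12 << 0 → word 0xb2
word = 0xb2 → big-endian bytes:
  [0]=0xb2

b2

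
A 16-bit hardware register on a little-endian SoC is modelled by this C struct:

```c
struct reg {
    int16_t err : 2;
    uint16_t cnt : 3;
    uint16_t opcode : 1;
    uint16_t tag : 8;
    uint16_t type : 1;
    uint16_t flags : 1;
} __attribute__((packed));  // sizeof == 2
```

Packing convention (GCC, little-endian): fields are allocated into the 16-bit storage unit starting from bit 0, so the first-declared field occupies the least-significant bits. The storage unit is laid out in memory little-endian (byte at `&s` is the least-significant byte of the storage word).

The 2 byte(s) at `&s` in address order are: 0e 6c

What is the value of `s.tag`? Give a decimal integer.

[0]=0x0e [1]=0x6c (little-endian) → word 0x6c0e
err [0+:2] = (word>>0) & 0x3 = 2
cnt [2+:3] = (word>>2) & 0x7 = 3
opcode [5+:1] = (word>>5) & 0x1 = 0
tag [6+:8] = (word>>6) & 0xff = 176  ←
type [14+:1] = (word>>14) & 0x1 = 1
flags [15+:1] = (word>>15) & 0x1 = 0

176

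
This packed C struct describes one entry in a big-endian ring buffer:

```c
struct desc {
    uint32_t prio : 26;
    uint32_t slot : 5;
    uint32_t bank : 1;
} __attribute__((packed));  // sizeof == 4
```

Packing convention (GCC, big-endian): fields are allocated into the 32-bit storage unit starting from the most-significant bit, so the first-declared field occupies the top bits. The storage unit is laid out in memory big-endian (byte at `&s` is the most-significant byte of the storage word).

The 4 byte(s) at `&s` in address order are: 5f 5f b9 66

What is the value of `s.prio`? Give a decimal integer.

25001701

[0]=0x5f [1]=0x5f [2]=0xb9 [3]=0x66 (big-endian) → word 0x5f5fb966
prio [6+:26] = (word>>6) & 0x3ffffff = 25001701  ←
slot [1+:5] = (word>>1) & 0x1f = 19
bank [0+:1] = (word>>0) & 0x1 = 0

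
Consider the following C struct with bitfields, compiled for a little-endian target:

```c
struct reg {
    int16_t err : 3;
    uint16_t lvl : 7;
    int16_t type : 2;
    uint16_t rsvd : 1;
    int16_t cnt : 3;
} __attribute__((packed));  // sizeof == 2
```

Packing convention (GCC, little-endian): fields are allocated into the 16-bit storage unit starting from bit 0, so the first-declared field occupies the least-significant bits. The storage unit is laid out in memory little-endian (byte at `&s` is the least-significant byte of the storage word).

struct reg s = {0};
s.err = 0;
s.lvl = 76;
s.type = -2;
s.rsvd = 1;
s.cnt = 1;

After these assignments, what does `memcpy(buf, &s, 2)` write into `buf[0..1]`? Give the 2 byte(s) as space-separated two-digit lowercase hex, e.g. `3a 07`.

60 3a

[0+:3] err=0 & 0x7 = 0x0; word=0x0000
[3+:7] lvl=76 & 0x7f = 0x4c; word=0x0260
[10+:2] type=-2 & 0x3 = 0x2; word=0x0a60
[12+:1] rsvd=1 & 0x1 = 0x1; word=0x1a60
[13+:3] cnt=1 & 0x7 = 0x1; word=0x3a60
word = 0x3a60 → little-endian bytes:
  [0]=0x60  [1]=0x3a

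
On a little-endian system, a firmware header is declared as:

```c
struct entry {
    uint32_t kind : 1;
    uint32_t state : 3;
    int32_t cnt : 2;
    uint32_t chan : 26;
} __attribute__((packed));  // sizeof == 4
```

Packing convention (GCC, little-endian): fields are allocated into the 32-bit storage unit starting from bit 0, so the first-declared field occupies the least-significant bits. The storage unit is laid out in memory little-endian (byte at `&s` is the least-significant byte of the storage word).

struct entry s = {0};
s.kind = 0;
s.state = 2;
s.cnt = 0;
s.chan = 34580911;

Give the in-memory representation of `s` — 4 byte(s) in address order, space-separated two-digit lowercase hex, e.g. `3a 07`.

c4 6b ea 83

kind:1 = 0 → 0x0 << 0 → word 0x00000000
state:3 = 2 → 0x2 << 1 → word 0x00000004
cnt:2 = 0 → 0x0 << 4 → word 0x00000004
chan:26 = 34580911 → 0x20fa9af << 6 → word 0x83ea6bc4
word = 0x83ea6bc4 → little-endian bytes:
  [0]=0xc4  [1]=0x6b  [2]=0xea  [3]=0x83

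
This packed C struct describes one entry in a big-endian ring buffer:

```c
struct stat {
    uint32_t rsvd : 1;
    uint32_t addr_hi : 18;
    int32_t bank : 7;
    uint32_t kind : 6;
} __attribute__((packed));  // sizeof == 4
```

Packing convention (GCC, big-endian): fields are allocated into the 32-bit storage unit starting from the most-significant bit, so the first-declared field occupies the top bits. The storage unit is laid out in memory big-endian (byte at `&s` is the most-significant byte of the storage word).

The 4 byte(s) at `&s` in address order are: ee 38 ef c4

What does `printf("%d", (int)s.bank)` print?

63

[0]=0xee [1]=0x38 [2]=0xef [3]=0xc4 (big-endian) → word 0xee38efc4
rsvd:1 @ bit 31 → (0xee38efc4>>31)&0x1 = 0x1
addr_hi:18 @ bit 13 → (0xee38efc4>>13)&0x3ffff = 0x371c7
bank:7 @ bit 6 → (0xee38efc4>>6)&0x7f = 0x3f  ←
kind:6 @ bit 0 → (0xee38efc4>>0)&0x3f = 0x4
bank signed 7b, MSB=0: value = 63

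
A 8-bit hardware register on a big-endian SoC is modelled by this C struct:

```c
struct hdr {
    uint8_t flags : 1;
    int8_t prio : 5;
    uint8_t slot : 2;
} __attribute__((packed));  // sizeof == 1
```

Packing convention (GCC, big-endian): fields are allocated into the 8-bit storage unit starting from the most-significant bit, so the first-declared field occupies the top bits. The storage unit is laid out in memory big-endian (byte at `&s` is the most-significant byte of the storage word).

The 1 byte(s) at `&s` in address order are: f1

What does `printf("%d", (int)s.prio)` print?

[0]=0xf1 (big-endian) → word 0xf1
flags [7+:1] = (word>>7) & 0x1 = 1
prio [2+:5] = (word>>2) & 0x1f = 28  ←
slot [0+:2] = (word>>0) & 0x3 = 1
prio signed 5b, MSB=1: 28 - 32 = -4

-4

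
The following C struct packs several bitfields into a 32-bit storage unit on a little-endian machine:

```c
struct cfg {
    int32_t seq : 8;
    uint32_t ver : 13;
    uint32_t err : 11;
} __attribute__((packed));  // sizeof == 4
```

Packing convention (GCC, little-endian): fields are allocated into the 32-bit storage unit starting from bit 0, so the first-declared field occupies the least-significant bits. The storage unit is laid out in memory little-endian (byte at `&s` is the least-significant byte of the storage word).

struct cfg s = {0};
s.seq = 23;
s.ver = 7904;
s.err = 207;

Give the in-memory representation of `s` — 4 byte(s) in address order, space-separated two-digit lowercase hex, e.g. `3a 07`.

17 e0 fe 19

seq:8 = 23 → 0x17 << 0 → word 0x00000017
ver:13 = 7904 → 0x1ee0 << 8 → word 0x001ee017
err:11 = 207 → 0xcf << 21 → word 0x19fee017
word = 0x19fee017 → little-endian bytes:
  [0]=0x17  [1]=0xe0  [2]=0xfe  [3]=0x19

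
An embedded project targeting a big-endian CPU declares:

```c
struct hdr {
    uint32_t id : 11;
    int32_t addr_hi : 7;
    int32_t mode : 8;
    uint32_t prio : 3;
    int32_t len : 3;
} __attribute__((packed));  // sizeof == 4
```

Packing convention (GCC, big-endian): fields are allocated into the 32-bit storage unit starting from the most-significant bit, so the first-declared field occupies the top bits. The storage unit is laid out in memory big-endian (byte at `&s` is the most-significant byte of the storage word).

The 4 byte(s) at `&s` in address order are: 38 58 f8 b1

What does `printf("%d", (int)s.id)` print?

450

[0]=0x38 [1]=0x58 [2]=0xf8 [3]=0xb1 (big-endian) → word 0x3858f8b1
id:11 @ bit 21 → (0x3858f8b1>>21)&0x7ff = 0x1c2  ←
addr_hi:7 @ bit 14 → (0x3858f8b1>>14)&0x7f = 0x63
mode:8 @ bit 6 → (0x3858f8b1>>6)&0xff = 0xe2
prio:3 @ bit 3 → (0x3858f8b1>>3)&0x7 = 0x6
len:3 @ bit 0 → (0x3858f8b1>>0)&0x7 = 0x1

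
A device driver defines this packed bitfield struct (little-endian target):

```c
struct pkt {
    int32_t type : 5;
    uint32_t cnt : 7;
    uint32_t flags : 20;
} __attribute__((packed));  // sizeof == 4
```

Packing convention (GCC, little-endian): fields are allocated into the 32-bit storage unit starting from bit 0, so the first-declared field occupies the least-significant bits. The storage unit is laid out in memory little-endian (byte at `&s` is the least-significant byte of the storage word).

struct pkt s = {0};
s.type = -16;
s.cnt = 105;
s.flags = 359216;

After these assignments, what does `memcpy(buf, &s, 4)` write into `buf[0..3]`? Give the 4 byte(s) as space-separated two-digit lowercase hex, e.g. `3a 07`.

type:5 = -16 → 0x10 << 0 → word 0x00000010
cnt:7 = 105 → 0x69 << 5 → word 0x00000d30
flags:20 = 359216 → 0x57b30 << 12 → word 0x57b30d30
word = 0x57b30d30 → little-endian bytes:
  [0]=0x30  [1]=0x0d  [2]=0xb3  [3]=0x57

30 0d b3 57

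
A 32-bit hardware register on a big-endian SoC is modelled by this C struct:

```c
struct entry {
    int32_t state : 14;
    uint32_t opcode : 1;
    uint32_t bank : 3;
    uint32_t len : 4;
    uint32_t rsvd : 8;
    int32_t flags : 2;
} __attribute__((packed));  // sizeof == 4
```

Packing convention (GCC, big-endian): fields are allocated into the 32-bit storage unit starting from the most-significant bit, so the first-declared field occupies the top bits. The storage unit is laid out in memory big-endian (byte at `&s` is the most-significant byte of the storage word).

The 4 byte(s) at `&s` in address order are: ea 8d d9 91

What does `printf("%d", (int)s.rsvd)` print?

100

[0]=0xea [1]=0x8d [2]=0xd9 [3]=0x91 (big-endian) → word 0xea8dd991
state:14 @ bit 18 → (0xea8dd991>>18)&0x3fff = 0x3aa3
opcode:1 @ bit 17 → (0xea8dd991>>17)&0x1 = 0x0
bank:3 @ bit 14 → (0xea8dd991>>14)&0x7 = 0x7
len:4 @ bit 10 → (0xea8dd991>>10)&0xf = 0x6
rsvd:8 @ bit 2 → (0xea8dd991>>2)&0xff = 0x64  ←
flags:2 @ bit 0 → (0xea8dd991>>0)&0x3 = 0x1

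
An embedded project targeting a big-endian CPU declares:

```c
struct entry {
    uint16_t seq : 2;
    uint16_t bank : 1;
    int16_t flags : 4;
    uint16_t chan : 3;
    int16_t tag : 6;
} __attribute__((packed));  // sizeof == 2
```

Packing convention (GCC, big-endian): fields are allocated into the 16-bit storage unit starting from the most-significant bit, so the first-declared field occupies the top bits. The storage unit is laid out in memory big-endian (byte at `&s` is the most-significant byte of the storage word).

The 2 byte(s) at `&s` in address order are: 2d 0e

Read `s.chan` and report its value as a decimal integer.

[0]=0x2d [1]=0x0e (big-endian) → word 0x2d0e
seq:2 @ bit 14 → (0x2d0e>>14)&0x3 = 0x0
bank:1 @ bit 13 → (0x2d0e>>13)&0x1 = 0x1
flags:4 @ bit 9 → (0x2d0e>>9)&0xf = 0x6
chan:3 @ bit 6 → (0x2d0e>>6)&0x7 = 0x4  ←
tag:6 @ bit 0 → (0x2d0e>>0)&0x3f = 0xe

4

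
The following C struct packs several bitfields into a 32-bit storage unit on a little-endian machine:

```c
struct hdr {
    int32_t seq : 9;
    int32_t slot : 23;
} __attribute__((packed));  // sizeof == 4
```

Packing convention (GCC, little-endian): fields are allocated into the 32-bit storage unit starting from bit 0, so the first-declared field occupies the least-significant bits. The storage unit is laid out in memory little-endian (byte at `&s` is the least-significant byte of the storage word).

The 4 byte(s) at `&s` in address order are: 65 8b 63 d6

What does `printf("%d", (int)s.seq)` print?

-155

[0]=0x65 [1]=0x8b [2]=0x63 [3]=0xd6 (little-endian) → word 0xd6638b65
seq:9 @ bit 0 → (0xd6638b65>>0)&0x1ff = 0x165  ←
slot:23 @ bit 9 → (0xd6638b65>>9)&0x7fffff = 0x6b31c5
seq signed 9b, MSB=1: 357 - 512 = -155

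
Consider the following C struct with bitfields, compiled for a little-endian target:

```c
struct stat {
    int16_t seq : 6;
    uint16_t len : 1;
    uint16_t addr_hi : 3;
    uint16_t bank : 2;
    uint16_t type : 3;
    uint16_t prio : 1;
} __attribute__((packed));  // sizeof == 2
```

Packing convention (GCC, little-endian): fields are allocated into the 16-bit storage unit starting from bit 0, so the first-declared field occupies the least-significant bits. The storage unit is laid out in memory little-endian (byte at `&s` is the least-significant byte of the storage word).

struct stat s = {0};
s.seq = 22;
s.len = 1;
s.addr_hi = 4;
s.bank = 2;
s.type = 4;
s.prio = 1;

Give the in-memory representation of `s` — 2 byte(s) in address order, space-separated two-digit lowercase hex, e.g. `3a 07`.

[0+:6] seq=22 & 0x3f = 0x16; word=0x0016
[6+:1] len=1 & 0x1 = 0x1; word=0x0056
[7+:3] addr_hi=4 & 0x7 = 0x4; word=0x0256
[10+:2] bank=2 & 0x3 = 0x2; word=0x0a56
[12+:3] type=4 & 0x7 = 0x4; word=0x4a56
[15+:1] prio=1 & 0x1 = 0x1; word=0xca56
word = 0xca56 → little-endian bytes:
  [0]=0x56  [1]=0xca

56 ca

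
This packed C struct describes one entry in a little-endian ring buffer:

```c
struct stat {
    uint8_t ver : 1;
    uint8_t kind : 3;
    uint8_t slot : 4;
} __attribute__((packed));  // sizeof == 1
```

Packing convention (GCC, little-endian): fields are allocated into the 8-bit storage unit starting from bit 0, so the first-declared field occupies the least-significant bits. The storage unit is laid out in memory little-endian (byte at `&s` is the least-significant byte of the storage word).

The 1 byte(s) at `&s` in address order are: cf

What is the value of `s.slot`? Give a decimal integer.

[0]=0xcf (little-endian) → word 0xcf
ver [0+:1] = (word>>0) & 0x1 = 1
kind [1+:3] = (word>>1) & 0x7 = 7
slot [4+:4] = (word>>4) & 0xf = 12  ←

12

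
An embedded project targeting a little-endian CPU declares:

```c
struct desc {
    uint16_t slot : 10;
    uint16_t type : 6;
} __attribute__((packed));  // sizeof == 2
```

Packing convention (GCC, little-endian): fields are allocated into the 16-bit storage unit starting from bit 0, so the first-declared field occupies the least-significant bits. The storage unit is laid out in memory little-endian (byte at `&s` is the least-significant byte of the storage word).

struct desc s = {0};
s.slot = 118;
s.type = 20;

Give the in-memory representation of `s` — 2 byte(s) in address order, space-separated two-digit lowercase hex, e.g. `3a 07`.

[0+:10] slot=118 & 0x3ff = 0x76; word=0x0076
[10+:6] type=20 & 0x3f = 0x14; word=0x5076
word = 0x5076 → little-endian bytes:
  [0]=0x76  [1]=0x50

76 50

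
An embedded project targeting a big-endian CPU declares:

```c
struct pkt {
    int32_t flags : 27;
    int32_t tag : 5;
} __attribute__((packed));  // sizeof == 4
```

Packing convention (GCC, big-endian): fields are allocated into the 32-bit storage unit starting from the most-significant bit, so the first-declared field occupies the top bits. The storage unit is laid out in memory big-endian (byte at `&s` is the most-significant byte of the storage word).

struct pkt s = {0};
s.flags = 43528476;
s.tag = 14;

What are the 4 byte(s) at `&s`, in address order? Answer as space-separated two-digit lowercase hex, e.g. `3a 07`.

[5+:27] flags=43528476 & 0x7ffffff = 0x298311c; word=0x53062380
[0+:5] tag=14 & 0x1f = 0xe; word=0x5306238e
word = 0x5306238e → big-endian bytes:
  [0]=0x53  [1]=0x06  [2]=0x23  [3]=0x8e

53 06 23 8e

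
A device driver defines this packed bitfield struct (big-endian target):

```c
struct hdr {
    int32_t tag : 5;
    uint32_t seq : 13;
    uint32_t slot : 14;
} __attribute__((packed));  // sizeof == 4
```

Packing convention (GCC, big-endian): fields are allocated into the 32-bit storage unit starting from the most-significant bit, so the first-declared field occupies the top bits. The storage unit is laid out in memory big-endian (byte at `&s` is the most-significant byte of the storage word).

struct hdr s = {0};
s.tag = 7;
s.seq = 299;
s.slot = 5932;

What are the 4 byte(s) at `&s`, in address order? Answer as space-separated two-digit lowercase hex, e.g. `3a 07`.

38 4a d7 2c

[27+:5] tag=7 & 0x1f = 0x7; word=0x38000000
[14+:13] seq=299 & 0x1fff = 0x12b; word=0x384ac000
[0+:14] slot=5932 & 0x3fff = 0x172c; word=0x384ad72c
word = 0x384ad72c → big-endian bytes:
  [0]=0x38  [1]=0x4a  [2]=0xd7  [3]=0x2c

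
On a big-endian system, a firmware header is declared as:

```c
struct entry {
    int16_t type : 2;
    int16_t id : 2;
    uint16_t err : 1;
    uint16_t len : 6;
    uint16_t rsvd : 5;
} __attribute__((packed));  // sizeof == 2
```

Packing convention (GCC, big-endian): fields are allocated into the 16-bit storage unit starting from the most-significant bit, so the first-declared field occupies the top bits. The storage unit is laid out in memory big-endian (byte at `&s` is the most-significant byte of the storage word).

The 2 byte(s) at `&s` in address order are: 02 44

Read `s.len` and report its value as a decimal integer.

18

[0]=0x02 [1]=0x44 (big-endian) → word 0x0244
type:2 @ bit 14 → (0x0244>>14)&0x3 = 0x0
id:2 @ bit 12 → (0x0244>>12)&0x3 = 0x0
err:1 @ bit 11 → (0x0244>>11)&0x1 = 0x0
len:6 @ bit 5 → (0x0244>>5)&0x3f = 0x12  ←
rsvd:5 @ bit 0 → (0x0244>>0)&0x1f = 0x4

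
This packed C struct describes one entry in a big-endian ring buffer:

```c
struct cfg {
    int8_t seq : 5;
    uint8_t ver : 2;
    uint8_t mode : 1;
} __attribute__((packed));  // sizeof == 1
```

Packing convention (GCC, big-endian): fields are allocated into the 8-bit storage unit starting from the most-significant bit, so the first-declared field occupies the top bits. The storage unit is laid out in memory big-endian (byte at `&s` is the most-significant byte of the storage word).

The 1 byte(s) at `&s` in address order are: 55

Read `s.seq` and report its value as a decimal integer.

[0]=0x55 (big-endian) → word 0x55
seq [3+:5] = (word>>3) & 0x1f = 10  ←
ver [1+:2] = (word>>1) & 0x3 = 2
mode [0+:1] = (word>>0) & 0x1 = 1
seq signed 5b, MSB=0: value = 10

10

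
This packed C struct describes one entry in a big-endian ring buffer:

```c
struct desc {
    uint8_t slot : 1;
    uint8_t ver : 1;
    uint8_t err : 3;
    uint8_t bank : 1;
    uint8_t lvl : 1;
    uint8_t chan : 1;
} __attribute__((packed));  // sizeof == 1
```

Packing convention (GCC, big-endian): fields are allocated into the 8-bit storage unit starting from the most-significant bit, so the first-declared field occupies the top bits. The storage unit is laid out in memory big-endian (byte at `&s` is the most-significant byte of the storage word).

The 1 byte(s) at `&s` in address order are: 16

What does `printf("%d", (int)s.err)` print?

[0]=0x16 (big-endian) → word 0x16
slot:1 @ bit 7 → (0x16>>7)&0x1 = 0x0
ver:1 @ bit 6 → (0x16>>6)&0x1 = 0x0
err:3 @ bit 3 → (0x16>>3)&0x7 = 0x2  ←
bank:1 @ bit 2 → (0x16>>2)&0x1 = 0x1
lvl:1 @ bit 1 → (0x16>>1)&0x1 = 0x1
chan:1 @ bit 0 → (0x16>>0)&0x1 = 0x0

2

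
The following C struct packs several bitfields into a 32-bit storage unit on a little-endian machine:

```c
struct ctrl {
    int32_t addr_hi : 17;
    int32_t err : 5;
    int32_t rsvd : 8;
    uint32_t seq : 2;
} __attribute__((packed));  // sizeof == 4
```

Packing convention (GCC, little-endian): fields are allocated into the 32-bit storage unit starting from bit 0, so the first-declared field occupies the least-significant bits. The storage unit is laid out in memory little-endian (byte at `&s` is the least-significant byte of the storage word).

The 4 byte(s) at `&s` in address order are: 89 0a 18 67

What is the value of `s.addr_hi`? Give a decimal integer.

[0]=0x89 [1]=0x0a [2]=0x18 [3]=0x67 (little-endian) → word 0x67180a89
addr_hi [0+:17] = (word>>0) & 0x1ffff = 2697  ←
err [17+:5] = (word>>17) & 0x1f = 12
rsvd [22+:8] = (word>>22) & 0xff = 156
seq [30+:2] = (word>>30) & 0x3 = 1
addr_hi signed 17b, MSB=0: value = 2697

2697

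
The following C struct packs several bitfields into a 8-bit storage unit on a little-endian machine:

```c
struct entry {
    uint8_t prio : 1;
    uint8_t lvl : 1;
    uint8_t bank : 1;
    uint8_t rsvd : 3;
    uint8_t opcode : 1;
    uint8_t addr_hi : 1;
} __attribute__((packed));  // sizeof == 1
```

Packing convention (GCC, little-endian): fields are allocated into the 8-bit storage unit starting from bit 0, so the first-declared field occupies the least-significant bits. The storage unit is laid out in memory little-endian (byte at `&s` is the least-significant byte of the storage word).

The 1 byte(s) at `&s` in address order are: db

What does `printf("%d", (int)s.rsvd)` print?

[0]=0xdb (little-endian) → word 0xdb
prio [0+:1] = (word>>0) & 0x1 = 1
lvl [1+:1] = (word>>1) & 0x1 = 1
bank [2+:1] = (word>>2) & 0x1 = 0
rsvd [3+:3] = (word>>3) & 0x7 = 3  ←
opcode [6+:1] = (word>>6) & 0x1 = 1
addr_hi [7+:1] = (word>>7) & 0x1 = 1

3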